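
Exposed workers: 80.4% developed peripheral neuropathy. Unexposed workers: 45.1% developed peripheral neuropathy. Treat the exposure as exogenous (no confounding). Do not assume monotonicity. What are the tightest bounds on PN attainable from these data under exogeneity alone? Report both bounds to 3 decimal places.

p₁ = 0.804, p₀ = 0.451.
Under exogeneity alone the bounds on PN are max{0,(p₁−p₀)/p₁} ≤ PN ≤ min{1,(1−p₀)/p₁}.
  lower = (p₁ − p₀)/p₁ = 0.353 / 0.804 ≈ 0.4391
  upper = min{1, (1 − p₀)/p₁} = 0.549 / 0.804 ≈ 0.6828

0.439 ≤ PN ≤ 0.683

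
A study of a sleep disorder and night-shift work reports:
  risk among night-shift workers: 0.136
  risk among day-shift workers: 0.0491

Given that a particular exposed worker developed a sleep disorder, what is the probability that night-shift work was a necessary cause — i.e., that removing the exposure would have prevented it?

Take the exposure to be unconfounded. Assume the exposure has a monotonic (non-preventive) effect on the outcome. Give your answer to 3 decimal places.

PN ≈ 0.639

Let p₁ = 0.136, p₀ = 0.0491.
Under exogeneity and monotonicity, PN = (p₁ − p₀) / p₁.
PN = (0.136 − 0.0491) / 0.136 = 0.0869 / 0.136 ≈ 0.6390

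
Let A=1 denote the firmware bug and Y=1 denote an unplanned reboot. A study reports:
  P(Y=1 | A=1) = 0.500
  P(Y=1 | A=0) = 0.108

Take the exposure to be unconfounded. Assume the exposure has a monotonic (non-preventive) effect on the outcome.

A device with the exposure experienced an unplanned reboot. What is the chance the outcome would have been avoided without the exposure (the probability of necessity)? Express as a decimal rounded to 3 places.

PN ≈ 0.784

Let p₁ = 0.5, p₀ = 0.108.
Under exogeneity and monotonicity, PN = (p₁ − p₀) / p₁.
PN = (0.5 − 0.108) / 0.5 = 0.392 / 0.5 ≈ 0.7840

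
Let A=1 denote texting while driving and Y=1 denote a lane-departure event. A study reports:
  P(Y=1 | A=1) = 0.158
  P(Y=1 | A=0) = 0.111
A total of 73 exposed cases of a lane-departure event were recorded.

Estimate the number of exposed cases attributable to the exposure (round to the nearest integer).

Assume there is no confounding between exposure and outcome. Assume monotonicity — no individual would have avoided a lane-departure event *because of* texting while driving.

about 22 cases

Let p₁ = 0.158, p₀ = 0.111.
PN = (p₁ − p₀)/p₁ = (0.158 − 0.111) / 0.158 ≈ 0.29747.
Attributable cases ≈ PN × (exposed cases) = 0.29747 × 73 ≈ 21.72.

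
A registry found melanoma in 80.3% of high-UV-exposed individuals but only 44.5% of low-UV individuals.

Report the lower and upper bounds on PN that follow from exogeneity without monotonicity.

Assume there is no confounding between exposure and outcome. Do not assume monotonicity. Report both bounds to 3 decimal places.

0.446 ≤ PN ≤ 0.691

p₁ = 0.803, p₀ = 0.445.
Under exogeneity alone the bounds on PN are max{0,(p₁−p₀)/p₁} ≤ PN ≤ min{1,(1−p₀)/p₁}.
  lower = (p₁ − p₀)/p₁ = 0.358 / 0.803 ≈ 0.4458
  upper = min{1, (1 − p₀)/p₁} = 0.555 / 0.803 ≈ 0.6912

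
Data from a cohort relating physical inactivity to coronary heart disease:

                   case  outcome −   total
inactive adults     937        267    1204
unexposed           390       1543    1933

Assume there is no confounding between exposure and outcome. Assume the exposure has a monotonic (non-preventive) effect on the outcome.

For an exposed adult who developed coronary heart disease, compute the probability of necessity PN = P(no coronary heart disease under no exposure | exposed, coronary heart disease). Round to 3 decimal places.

p₁ = P(outcome | exposed) = 937/1204 = 0.77824
p₀ = P(outcome | unexposed) = 390/1933 = 0.20176
Under exogeneity and monotonicity, PN = (p₁ − p₀)/p₁.
PN = (0.77824 − 0.20176) / 0.77824 ≈ 0.7407

PN ≈ 0.741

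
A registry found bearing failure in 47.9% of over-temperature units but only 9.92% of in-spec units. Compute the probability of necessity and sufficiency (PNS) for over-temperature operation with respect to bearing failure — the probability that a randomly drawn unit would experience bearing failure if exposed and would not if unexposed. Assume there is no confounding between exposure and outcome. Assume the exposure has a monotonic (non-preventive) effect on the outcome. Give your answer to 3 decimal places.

PNS ≈ 0.380

p₁ = 0.479, p₀ = 0.0992.
Under exogeneity and monotonicity, PNS = p₁ − p₀.
PNS = 0.479 − 0.0992 = 0.3798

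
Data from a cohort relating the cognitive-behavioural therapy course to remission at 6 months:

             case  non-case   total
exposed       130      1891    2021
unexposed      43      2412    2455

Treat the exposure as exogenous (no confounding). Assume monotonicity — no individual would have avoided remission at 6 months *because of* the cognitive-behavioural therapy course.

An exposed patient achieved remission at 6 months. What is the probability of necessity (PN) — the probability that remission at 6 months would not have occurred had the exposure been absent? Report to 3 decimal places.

p₁ = P(outcome | exposed) = 130/2021 = 0.064325
p₀ = P(outcome | unexposed) = 43/2455 = 0.017515
Under exogeneity and monotonicity, PN = (p₁ − p₀) / p₁.
PN = (0.064325 − 0.017515) / 0.064325 = 0.046809 / 0.064325 ≈ 0.7277

PN ≈ 0.728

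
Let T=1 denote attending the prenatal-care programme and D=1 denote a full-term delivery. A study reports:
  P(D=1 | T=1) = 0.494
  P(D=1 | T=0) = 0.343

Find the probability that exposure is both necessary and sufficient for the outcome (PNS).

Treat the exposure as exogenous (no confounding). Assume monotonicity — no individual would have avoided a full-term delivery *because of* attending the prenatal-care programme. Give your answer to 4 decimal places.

PNS ≈ 0.1510

Let p₁ = 0.494, p₀ = 0.343.
Under exogeneity and monotonicity, PNS = p₁ − p₀.
PNS = 0.494 − 0.343 = 0.151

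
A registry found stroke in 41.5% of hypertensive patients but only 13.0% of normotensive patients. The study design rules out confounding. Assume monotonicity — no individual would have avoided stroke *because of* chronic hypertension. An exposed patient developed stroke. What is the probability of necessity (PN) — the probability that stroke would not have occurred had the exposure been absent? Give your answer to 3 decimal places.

p₁ = 0.415, p₀ = 0.13.
Under exogeneity and monotonicity, PN = (p₁ − p₀) / p₁.
PN = (0.415 − 0.13) / 0.415 = 0.285 / 0.415 ≈ 0.6867

PN ≈ 0.687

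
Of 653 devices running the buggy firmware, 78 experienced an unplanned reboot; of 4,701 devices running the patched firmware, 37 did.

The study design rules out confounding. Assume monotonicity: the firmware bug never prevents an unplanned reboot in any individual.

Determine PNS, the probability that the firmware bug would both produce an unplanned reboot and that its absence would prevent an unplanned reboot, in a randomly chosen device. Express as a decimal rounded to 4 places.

PNS ≈ 0.1116

p₁ = P(outcome | exposed) = 78/653 = 0.11945
p₀ = P(outcome | unexposed) = 37/4701 = 0.0078707
Under exogeneity and monotonicity, PNS = p₁ − p₀.
PNS = 0.11945 − 0.0078707 = 0.11158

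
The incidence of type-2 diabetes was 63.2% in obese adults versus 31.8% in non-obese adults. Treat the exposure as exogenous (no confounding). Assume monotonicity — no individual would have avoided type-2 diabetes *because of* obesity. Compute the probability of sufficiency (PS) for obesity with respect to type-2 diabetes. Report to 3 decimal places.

p₁ = 0.632, p₀ = 0.318.
Under exogeneity and monotonicity, PS = (p₁ − p₀) / (1 − p₀).
PS = (0.632 − 0.318) / (1 − 0.318) = 0.314 / 0.682 ≈ 0.4604

PS ≈ 0.460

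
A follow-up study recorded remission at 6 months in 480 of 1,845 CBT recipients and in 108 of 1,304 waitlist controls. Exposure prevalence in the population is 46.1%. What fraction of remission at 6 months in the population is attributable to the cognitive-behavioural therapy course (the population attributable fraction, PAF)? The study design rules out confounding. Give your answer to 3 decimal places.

p₁ = P(outcome | exposed) = 480/1845 = 0.26016
p₀ = P(outcome | unexposed) = 108/1304 = 0.082822
Overall risk P(Y=1) = π·p₁ + (1−π)·p₀ = 0.461×0.26016 + 0.539×0.082822 = 0.16458.
Under exogeneity, PAF = [P(Y=1) − p₀] / P(Y=1).
PAF = (0.16458 − 0.082822) / 0.16458 ≈ 0.4968

PAF ≈ 0.497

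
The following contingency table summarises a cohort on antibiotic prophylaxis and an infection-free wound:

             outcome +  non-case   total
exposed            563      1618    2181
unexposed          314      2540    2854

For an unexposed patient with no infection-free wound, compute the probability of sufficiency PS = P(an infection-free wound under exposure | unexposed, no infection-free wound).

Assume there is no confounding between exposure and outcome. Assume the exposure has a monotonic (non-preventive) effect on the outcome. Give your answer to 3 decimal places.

p₁ = P(outcome | exposed) = 563/2181 = 0.25814
p₀ = P(outcome | unexposed) = 314/2854 = 0.11002
Under exogeneity and monotonicity, PS = (p₁ − p₀)/(1 − p₀).
PS = (0.25814 − 0.11002) / 0.88998 ≈ 0.1664

PS ≈ 0.166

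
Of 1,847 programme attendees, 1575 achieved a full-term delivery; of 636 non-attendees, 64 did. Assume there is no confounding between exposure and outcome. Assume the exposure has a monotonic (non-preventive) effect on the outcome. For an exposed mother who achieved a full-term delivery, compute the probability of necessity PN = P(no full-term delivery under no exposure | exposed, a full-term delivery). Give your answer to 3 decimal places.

p₁ = P(outcome | exposed) = 1575/1847 = 0.85273
p₀ = P(outcome | unexposed) = 64/636 = 0.10063
Under exogeneity and monotonicity, PN = (p₁ − p₀) / p₁.
PN = (0.85273 − 0.10063) / 0.85273 = 0.75211 / 0.85273 ≈ 0.8820

PN ≈ 0.882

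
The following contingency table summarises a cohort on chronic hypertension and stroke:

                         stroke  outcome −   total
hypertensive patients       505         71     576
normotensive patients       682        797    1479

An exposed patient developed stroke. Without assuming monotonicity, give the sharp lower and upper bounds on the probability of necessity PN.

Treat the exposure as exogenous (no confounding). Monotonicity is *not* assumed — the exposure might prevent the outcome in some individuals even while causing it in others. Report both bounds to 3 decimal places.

p₁ = P(outcome | exposed) = 505/576 = 0.87674
p₀ = P(outcome | unexposed) = 682/1479 = 0.46112
Under exogeneity alone the bounds on PN are max{0,(p₁−p₀)/p₁} ≤ PN ≤ min{1,(1−p₀)/p₁}.
  lower = (p₁ − p₀)/p₁ = 0.41561 / 0.87674 ≈ 0.4740
  upper = min{1, (1 − p₀)/p₁} = 0.53888 / 0.87674 ≈ 0.6146

0.474 ≤ PN ≤ 0.615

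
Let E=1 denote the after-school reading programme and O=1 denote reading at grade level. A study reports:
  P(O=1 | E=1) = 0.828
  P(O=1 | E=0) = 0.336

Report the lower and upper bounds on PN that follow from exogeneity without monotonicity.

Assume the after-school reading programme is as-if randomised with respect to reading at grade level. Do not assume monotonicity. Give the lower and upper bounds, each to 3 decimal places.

Let p₁ = 0.828, p₀ = 0.336.
Under exogeneity alone the bounds on PN are max{0,(p₁−p₀)/p₁} ≤ PN ≤ min{1,(1−p₀)/p₁}.
  lower = (p₁ − p₀)/p₁ = 0.492 / 0.828 ≈ 0.5942
  upper = min{1, (1 − p₀)/p₁} = 0.664 / 0.828 ≈ 0.8019

0.594 ≤ PN ≤ 0.802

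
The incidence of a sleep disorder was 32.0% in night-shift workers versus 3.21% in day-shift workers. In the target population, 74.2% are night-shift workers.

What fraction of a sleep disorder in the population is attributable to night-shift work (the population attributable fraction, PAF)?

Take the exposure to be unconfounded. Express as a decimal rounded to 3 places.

PAF ≈ 0.869

p₁ = 0.32, p₀ = 0.0321.
Overall risk P(Y=1) = π·p₁ + (1−π)·p₀ = 0.742×0.32 + 0.258×0.0321 = 0.24572.
Under exogeneity, PAF = [P(Y=1) − p₀] / P(Y=1).
PAF = (0.24572 − 0.0321) / 0.24572 ≈ 0.8694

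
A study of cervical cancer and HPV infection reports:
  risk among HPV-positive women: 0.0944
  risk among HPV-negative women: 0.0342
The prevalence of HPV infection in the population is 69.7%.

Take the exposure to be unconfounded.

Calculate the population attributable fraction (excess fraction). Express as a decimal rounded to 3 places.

PAF ≈ 0.551

Let p₁ = 0.0944, p₀ = 0.0342.
Overall risk P(Y=1) = π·p₁ + (1−π)·p₀ = 0.697×0.0944 + 0.303×0.0342 = 0.076159.
Under exogeneity, PAF = [P(Y=1) − p₀] / P(Y=1).
PAF = (0.076159 − 0.0342) / 0.076159 ≈ 0.5509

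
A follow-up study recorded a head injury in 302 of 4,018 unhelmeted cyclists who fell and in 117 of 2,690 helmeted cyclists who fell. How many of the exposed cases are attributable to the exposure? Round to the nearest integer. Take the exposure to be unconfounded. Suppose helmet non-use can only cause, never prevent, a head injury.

p₁ = P(outcome | exposed) = 302/4018 = 0.075162
p₀ = P(outcome | unexposed) = 117/2690 = 0.043494
PN = (p₁ − p₀)/p₁ = (0.075162 − 0.043494) / 0.075162 ≈ 0.42132.
Attributable cases ≈ PN × (exposed cases) = 0.42132 × 302 ≈ 127.24.

about 127 cases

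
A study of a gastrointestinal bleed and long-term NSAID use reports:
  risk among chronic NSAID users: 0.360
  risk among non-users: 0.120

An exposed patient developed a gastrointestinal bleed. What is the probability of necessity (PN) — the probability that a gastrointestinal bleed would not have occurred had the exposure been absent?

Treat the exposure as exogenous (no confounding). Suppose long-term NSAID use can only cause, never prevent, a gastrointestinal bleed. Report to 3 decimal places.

Let p₁ = 0.36, p₀ = 0.12.
Under exogeneity and monotonicity, PN = (p₁ − p₀) / p₁.
PN = (0.36 − 0.12) / 0.36 = 0.24 / 0.36 ≈ 0.6667

PN ≈ 0.667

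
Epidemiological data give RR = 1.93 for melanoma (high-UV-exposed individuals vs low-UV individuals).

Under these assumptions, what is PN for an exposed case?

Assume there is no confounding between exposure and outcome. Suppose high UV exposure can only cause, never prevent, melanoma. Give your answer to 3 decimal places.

PN ≈ 0.482

Under exogeneity and monotonicity, PN = (RR − 1) / RR = 1 − 1/RR.
PN = (1.93 − 1) / 1.93 = 0.93 / 1.93 ≈ 0.4819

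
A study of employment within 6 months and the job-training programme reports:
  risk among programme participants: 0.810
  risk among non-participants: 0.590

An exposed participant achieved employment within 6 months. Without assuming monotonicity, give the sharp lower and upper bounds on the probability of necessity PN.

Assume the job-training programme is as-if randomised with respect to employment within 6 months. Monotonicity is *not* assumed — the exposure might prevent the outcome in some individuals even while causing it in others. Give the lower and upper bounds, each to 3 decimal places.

Let p₁ = 0.81, p₀ = 0.59.
Under exogeneity alone the bounds on PN are max{0,(p₁−p₀)/p₁} ≤ PN ≤ min{1,(1−p₀)/p₁}.
  lower = (p₁ − p₀)/p₁ = 0.22 / 0.81 ≈ 0.2716
  upper = min{1, (1 − p₀)/p₁} = 0.41 / 0.81 ≈ 0.5062

0.272 ≤ PN ≤ 0.506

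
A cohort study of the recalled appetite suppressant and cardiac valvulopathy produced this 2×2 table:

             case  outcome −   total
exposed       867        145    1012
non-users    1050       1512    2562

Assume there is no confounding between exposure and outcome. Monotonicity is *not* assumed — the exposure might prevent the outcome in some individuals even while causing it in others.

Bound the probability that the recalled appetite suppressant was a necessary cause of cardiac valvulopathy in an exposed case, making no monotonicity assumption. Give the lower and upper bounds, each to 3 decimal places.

0.522 ≤ PN ≤ 0.689

p₁ = P(outcome | exposed) = 867/1012 = 0.85672
p₀ = P(outcome | unexposed) = 1050/2562 = 0.40984
Under exogeneity alone the bounds on PN are max{0,(p₁−p₀)/p₁} ≤ PN ≤ min{1,(1−p₀)/p₁}.
  lower = (p₁ − p₀)/p₁ = 0.44688 / 0.85672 ≈ 0.5216
  upper = min{1, (1 − p₀)/p₁} = 0.59016 / 0.85672 ≈ 0.6889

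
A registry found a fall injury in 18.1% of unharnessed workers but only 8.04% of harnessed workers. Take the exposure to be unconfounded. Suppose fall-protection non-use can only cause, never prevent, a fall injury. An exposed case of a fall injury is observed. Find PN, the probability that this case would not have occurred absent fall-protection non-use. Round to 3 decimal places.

p₁ = 0.181, p₀ = 0.0804.
Under exogeneity and monotonicity, PN = (p₁ − p₀) / p₁.
PN = (0.181 − 0.0804) / 0.181 = 0.1006 / 0.181 ≈ 0.5558

PN ≈ 0.556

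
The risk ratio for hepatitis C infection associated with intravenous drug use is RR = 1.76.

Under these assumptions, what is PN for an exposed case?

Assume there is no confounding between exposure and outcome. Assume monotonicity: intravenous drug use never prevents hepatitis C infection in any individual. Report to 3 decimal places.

PN ≈ 0.432

Under exogeneity and monotonicity, PN = (RR − 1) / RR = 1 − 1/RR.
PN = (1.76 − 1) / 1.76 = 0.76 / 1.76 ≈ 0.4318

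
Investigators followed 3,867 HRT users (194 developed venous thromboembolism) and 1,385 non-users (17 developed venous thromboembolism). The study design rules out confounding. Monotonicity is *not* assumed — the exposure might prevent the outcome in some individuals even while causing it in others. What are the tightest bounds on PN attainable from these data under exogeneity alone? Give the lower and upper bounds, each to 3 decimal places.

0.755 ≤ PN ≤ 1.000

p₁ = P(outcome | exposed) = 194/3867 = 0.050168
p₀ = P(outcome | unexposed) = 17/1385 = 0.012274
Under exogeneity alone the bounds on PN are max{0,(p₁−p₀)/p₁} ≤ PN ≤ min{1,(1−p₀)/p₁}.
  lower = (p₁ − p₀)/p₁ = 0.037894 / 0.050168 ≈ 0.7553
  upper = min{1, (1 − p₀)/p₁} = 0.98773 / 0.050168 ≈ 19.6883 → capped at 1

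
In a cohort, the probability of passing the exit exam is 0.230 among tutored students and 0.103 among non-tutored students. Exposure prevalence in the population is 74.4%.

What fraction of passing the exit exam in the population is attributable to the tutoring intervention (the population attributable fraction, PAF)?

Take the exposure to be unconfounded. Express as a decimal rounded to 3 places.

Let p₁ = 0.23, p₀ = 0.103.
Overall risk P(Y=1) = π·p₁ + (1−π)·p₀ = 0.744×0.23 + 0.256×0.103 = 0.19749.
Under exogeneity, PAF = [P(Y=1) − p₀] / P(Y=1).
PAF = (0.19749 − 0.103) / 0.19749 ≈ 0.4784

PAF ≈ 0.478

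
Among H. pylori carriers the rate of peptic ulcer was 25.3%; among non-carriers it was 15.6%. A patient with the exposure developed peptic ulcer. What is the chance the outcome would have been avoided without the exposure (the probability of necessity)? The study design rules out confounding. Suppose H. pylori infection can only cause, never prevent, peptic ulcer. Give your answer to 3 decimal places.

PN ≈ 0.383

p₁ = 0.253, p₀ = 0.156.
Under exogeneity and monotonicity, PN = (p₁ − p₀) / p₁.
PN = (0.253 − 0.156) / 0.253 = 0.097 / 0.253 ≈ 0.3834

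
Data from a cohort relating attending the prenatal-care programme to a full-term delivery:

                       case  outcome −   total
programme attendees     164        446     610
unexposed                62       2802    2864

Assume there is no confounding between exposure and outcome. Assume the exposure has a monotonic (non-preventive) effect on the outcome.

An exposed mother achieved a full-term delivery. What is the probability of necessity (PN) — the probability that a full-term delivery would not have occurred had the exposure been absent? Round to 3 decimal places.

PN ≈ 0.919

p₁ = P(outcome | exposed) = 164/610 = 0.26885
p₀ = P(outcome | unexposed) = 62/2864 = 0.021648
Under exogeneity and monotonicity, PN = (p₁ − p₀)/p₁.
PN = (0.26885 − 0.021648) / 0.26885 ≈ 0.9195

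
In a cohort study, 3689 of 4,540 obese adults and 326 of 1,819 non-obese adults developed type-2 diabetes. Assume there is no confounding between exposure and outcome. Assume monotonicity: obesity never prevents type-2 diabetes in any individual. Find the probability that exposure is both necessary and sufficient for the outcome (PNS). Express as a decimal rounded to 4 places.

PNS ≈ 0.6333

p₁ = P(outcome | exposed) = 3689/4540 = 0.81256
p₀ = P(outcome | unexposed) = 326/1819 = 0.17922
Under exogeneity and monotonicity, PNS = p₁ − p₀.
PNS = 0.81256 − 0.17922 = 0.63334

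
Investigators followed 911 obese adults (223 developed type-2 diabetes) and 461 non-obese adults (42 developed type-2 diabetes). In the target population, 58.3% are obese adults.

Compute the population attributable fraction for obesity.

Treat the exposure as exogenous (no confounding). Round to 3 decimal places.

p₁ = P(outcome | exposed) = 223/911 = 0.24479
p₀ = P(outcome | unexposed) = 42/461 = 0.091106
Overall risk P(Y=1) = π·p₁ + (1−π)·p₀ = 0.583×0.24479 + 0.417×0.091106 = 0.1807.
Under exogeneity, PAF = [P(Y=1) − p₀] / P(Y=1).
PAF = (0.1807 − 0.091106) / 0.1807 ≈ 0.4958

PAF ≈ 0.496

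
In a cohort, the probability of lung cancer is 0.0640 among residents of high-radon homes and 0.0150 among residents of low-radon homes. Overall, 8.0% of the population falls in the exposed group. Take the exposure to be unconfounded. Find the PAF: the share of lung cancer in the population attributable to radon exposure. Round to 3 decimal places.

PAF ≈ 0.207

Let p₁ = 0.064, p₀ = 0.015.
Overall risk P(Y=1) = π·p₁ + (1−π)·p₀ = 0.08×0.064 + 0.92×0.015 = 0.01892.
Under exogeneity, PAF = [P(Y=1) − p₀] / P(Y=1).
PAF = (0.01892 − 0.015) / 0.01892 ≈ 0.2072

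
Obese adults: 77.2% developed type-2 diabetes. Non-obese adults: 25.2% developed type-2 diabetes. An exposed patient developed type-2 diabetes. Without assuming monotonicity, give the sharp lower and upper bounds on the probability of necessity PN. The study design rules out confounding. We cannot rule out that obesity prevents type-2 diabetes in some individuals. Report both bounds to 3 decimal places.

0.674 ≤ PN ≤ 0.969

p₁ = 0.772, p₀ = 0.252.
Under exogeneity alone the bounds on PN are max{0,(p₁−p₀)/p₁} ≤ PN ≤ min{1,(1−p₀)/p₁}.
  lower = (p₁ − p₀)/p₁ = 0.52 / 0.772 ≈ 0.6736
  upper = min{1, (1 − p₀)/p₁} = 0.748 / 0.772 ≈ 0.9689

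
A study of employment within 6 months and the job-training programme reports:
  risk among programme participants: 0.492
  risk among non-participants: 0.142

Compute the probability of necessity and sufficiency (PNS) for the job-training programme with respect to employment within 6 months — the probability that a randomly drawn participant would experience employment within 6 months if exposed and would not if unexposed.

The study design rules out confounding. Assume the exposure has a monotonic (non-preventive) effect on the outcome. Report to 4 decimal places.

PNS ≈ 0.3500

Let p₁ = 0.492, p₀ = 0.142.
Under exogeneity and monotonicity, PNS = p₁ − p₀.
PNS = 0.492 − 0.142 = 0.35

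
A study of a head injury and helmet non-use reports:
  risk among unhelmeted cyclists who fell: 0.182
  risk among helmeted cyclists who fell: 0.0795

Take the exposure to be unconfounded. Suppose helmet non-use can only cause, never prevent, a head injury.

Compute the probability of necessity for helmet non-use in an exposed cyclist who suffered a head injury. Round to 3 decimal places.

Let p₁ = 0.182, p₀ = 0.0795.
Under exogeneity and monotonicity, PN = (p₁ − p₀) / p₁.
PN = (0.182 − 0.0795) / 0.182 = 0.1025 / 0.182 ≈ 0.5632

PN ≈ 0.563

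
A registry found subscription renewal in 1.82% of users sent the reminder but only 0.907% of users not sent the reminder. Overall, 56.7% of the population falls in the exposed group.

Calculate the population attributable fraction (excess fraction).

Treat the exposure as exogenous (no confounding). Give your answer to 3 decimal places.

PAF ≈ 0.363

p₁ = 0.0182, p₀ = 0.00907.
Overall risk P(Y=1) = π·p₁ + (1−π)·p₀ = 0.567×0.0182 + 0.433×0.00907 = 0.014247.
Under exogeneity, PAF = [P(Y=1) − p₀] / P(Y=1).
PAF = (0.014247 − 0.00907) / 0.014247 ≈ 0.3634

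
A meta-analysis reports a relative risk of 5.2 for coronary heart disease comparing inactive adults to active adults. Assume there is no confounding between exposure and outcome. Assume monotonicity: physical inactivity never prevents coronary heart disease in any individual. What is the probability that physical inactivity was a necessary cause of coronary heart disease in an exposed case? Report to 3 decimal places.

Under exogeneity and monotonicity, PN = (RR − 1) / RR = 1 − 1/RR.
PN = (5.2 − 1) / 5.2 = 4.2 / 5.2 ≈ 0.8077

PN ≈ 0.808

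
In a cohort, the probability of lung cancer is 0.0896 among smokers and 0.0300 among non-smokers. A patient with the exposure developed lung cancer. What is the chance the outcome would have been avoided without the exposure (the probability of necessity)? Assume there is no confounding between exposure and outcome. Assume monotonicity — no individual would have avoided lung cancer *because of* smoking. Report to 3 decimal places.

PN ≈ 0.665

Let p₁ = 0.0896, p₀ = 0.03.
Under exogeneity and monotonicity, PN = (p₁ − p₀) / p₁.
PN = (0.0896 − 0.03) / 0.0896 = 0.0596 / 0.0896 ≈ 0.6652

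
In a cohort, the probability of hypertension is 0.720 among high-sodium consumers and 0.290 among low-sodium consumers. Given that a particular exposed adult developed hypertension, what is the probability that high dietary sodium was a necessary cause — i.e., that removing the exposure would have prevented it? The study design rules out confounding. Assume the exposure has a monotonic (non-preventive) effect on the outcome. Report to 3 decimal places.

PN ≈ 0.597

Let p₁ = 0.72, p₀ = 0.29.
Under exogeneity and monotonicity, PN = (p₁ − p₀) / p₁.
PN = (0.72 − 0.29) / 0.72 = 0.43 / 0.72 ≈ 0.5972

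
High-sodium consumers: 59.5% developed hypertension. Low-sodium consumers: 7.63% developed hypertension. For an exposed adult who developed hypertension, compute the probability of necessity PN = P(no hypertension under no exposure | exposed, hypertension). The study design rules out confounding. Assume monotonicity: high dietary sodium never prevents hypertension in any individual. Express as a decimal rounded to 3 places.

p₁ = 0.595, p₀ = 0.0763.
Under exogeneity and monotonicity, PN = (p₁ − p₀) / p₁.
PN = (0.595 − 0.0763) / 0.595 = 0.5187 / 0.595 ≈ 0.8718

PN ≈ 0.872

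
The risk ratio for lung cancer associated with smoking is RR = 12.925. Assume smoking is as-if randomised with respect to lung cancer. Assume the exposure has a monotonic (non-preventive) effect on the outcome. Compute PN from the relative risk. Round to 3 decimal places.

PN ≈ 0.923

Under exogeneity and monotonicity, PN = (RR − 1) / RR = 1 − 1/RR.
PN = (12.925 − 1) / 12.925 = 11.93 / 12.925 ≈ 0.9226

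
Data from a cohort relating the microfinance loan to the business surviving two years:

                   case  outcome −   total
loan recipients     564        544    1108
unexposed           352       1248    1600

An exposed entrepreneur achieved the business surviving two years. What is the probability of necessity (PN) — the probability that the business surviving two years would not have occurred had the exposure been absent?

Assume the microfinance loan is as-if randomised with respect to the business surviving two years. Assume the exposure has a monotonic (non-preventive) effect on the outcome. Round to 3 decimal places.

p₁ = P(outcome | exposed) = 564/1108 = 0.50903
p₀ = P(outcome | unexposed) = 352/1600 = 0.22
Under exogeneity and monotonicity, PN = (p₁ − p₀) / p₁.
PN = (0.50903 − 0.22) / 0.50903 = 0.28903 / 0.50903 ≈ 0.5678

PN ≈ 0.568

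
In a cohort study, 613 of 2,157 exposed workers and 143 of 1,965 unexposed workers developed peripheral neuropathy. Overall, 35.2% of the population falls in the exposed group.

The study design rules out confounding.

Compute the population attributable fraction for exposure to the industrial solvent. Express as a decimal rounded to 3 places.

PAF ≈ 0.506

p₁ = P(outcome | exposed) = 613/2157 = 0.28419
p₀ = P(outcome | unexposed) = 143/1965 = 0.072774
Overall risk P(Y=1) = π·p₁ + (1−π)·p₀ = 0.352×0.28419 + 0.648×0.072774 = 0.14719.
Under exogeneity, PAF = [P(Y=1) − p₀] / P(Y=1).
PAF = (0.14719 − 0.072774) / 0.14719 ≈ 0.5056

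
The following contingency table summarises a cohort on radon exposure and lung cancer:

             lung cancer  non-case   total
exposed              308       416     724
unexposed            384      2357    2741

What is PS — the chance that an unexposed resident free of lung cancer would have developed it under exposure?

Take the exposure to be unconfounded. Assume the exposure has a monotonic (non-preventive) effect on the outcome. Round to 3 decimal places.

PS ≈ 0.332

p₁ = P(outcome | exposed) = 308/724 = 0.42541
p₀ = P(outcome | unexposed) = 384/2741 = 0.14009
Under exogeneity and monotonicity, PS = (p₁ − p₀)/(1 − p₀).
PS = (0.42541 − 0.14009) / 0.85991 ≈ 0.3318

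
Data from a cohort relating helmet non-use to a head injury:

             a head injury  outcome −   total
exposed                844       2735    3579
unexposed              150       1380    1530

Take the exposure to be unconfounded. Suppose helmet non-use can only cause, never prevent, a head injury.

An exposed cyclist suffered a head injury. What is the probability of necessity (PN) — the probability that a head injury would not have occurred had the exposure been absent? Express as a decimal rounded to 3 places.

p₁ = P(outcome | exposed) = 844/3579 = 0.23582
p₀ = P(outcome | unexposed) = 150/1530 = 0.098039
Under exogeneity and monotonicity, PN = (p₁ − p₀)/p₁.
PN = (0.23582 − 0.098039) / 0.23582 ≈ 0.5843

PN ≈ 0.584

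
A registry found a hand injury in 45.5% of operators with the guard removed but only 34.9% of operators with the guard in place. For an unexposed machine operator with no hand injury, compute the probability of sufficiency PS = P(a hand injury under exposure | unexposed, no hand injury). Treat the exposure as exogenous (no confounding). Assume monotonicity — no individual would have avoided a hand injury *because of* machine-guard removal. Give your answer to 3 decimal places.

PS ≈ 0.163

p₁ = 0.455, p₀ = 0.349.
Under exogeneity and monotonicity, PS = (p₁ − p₀) / (1 − p₀).
PS = (0.455 − 0.349) / (1 − 0.349) = 0.106 / 0.651 ≈ 0.1628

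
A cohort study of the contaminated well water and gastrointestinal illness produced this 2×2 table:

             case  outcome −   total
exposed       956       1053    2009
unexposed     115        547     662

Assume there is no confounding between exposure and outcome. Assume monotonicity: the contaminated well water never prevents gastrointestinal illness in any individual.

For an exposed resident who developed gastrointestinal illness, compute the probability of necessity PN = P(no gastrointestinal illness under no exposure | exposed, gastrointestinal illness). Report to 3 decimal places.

p₁ = P(outcome | exposed) = 956/2009 = 0.47586
p₀ = P(outcome | unexposed) = 115/662 = 0.17372
Under exogeneity and monotonicity, PN = (p₁ − p₀)/p₁.
PN = (0.47586 − 0.17372) / 0.47586 ≈ 0.6349

PN ≈ 0.635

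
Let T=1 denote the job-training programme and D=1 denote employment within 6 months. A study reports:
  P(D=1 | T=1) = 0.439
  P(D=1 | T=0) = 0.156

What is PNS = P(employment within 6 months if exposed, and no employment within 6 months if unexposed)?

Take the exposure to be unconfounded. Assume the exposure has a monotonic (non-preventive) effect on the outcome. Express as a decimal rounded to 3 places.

Let p₁ = 0.439, p₀ = 0.156.
Under exogeneity and monotonicity, PNS = p₁ − p₀.
PNS = 0.439 − 0.156 = 0.283

PNS ≈ 0.283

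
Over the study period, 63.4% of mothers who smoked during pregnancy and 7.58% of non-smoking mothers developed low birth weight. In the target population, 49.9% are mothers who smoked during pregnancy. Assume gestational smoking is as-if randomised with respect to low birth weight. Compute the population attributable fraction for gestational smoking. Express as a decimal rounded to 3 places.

p₁ = 0.634, p₀ = 0.0758.
Overall risk P(Y=1) = π·p₁ + (1−π)·p₀ = 0.499×0.634 + 0.501×0.0758 = 0.35434.
Under exogeneity, PAF = [P(Y=1) − p₀] / P(Y=1).
PAF = (0.35434 − 0.0758) / 0.35434 ≈ 0.7861

PAF ≈ 0.786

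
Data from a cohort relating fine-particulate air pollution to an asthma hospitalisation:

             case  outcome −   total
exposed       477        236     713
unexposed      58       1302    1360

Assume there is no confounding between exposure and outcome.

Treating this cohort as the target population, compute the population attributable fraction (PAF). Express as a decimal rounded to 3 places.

PAF ≈ 0.835

p₁ = P(outcome | exposed) = 477/713 = 0.669
p₀ = P(outcome | unexposed) = 58/1360 = 0.042647
Exposure prevalence π = 713/2073 = 0.34395; overall risk P(Y=1) = 0.25808.
Under exogeneity, PAF = [P(Y=1) − p₀]/P(Y=1).
PAF = (0.25808 − 0.042647) / 0.25808 ≈ 0.8348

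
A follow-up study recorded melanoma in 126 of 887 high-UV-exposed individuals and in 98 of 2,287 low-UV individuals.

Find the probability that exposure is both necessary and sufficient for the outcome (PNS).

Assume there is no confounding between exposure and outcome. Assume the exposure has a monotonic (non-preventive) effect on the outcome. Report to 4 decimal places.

p₁ = P(outcome | exposed) = 126/887 = 0.14205
p₀ = P(outcome | unexposed) = 98/2287 = 0.042851
Under exogeneity and monotonicity, PNS = p₁ − p₀.
PNS = 0.14205 − 0.042851 = 0.099201

PNS ≈ 0.0992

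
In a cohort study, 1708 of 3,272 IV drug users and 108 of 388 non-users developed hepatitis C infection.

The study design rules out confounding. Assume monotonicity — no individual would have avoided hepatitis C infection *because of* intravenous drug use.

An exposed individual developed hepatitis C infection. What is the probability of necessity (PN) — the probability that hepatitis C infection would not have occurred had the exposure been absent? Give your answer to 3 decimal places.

PN ≈ 0.467

p₁ = P(outcome | exposed) = 1708/3272 = 0.522
p₀ = P(outcome | unexposed) = 108/388 = 0.27835
Under exogeneity and monotonicity, PN = (p₁ − p₀) / p₁.
PN = (0.522 − 0.27835) / 0.522 = 0.24365 / 0.522 ≈ 0.4668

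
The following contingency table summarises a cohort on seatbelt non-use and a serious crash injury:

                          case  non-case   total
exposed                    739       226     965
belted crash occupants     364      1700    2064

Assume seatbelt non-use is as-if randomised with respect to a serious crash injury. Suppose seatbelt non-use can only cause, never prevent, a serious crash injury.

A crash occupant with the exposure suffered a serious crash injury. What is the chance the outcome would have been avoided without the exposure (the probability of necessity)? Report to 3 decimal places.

p₁ = P(outcome | exposed) = 739/965 = 0.7658
p₀ = P(outcome | unexposed) = 364/2064 = 0.17636
Under exogeneity and monotonicity, PN = (p₁ − p₀)/p₁.
PN = (0.7658 − 0.17636) / 0.7658 ≈ 0.7697

PN ≈ 0.770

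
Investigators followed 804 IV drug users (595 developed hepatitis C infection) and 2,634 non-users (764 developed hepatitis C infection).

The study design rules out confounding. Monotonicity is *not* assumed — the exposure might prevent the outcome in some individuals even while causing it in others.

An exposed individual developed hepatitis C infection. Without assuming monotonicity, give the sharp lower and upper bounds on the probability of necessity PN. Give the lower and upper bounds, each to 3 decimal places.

p₁ = P(outcome | exposed) = 595/804 = 0.74005
p₀ = P(outcome | unexposed) = 764/2634 = 0.29005
Under exogeneity alone the bounds on PN are max{0,(p₁−p₀)/p₁} ≤ PN ≤ min{1,(1−p₀)/p₁}.
  lower = (p₁ − p₀)/p₁ = 0.45 / 0.74005 ≈ 0.6081
  upper = min{1, (1 − p₀)/p₁} = 0.70995 / 0.74005 ≈ 0.9593

0.608 ≤ PN ≤ 0.959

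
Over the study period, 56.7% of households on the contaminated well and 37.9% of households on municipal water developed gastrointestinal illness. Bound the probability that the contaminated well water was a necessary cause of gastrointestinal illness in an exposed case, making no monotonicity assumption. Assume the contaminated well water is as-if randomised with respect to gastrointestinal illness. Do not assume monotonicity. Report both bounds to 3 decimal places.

0.332 ≤ PN ≤ 1.000

p₁ = 0.567, p₀ = 0.379.
Under exogeneity alone the bounds on PN are max{0,(p₁−p₀)/p₁} ≤ PN ≤ min{1,(1−p₀)/p₁}.
  lower = (p₁ − p₀)/p₁ = 0.188 / 0.567 ≈ 0.3316
  upper = min{1, (1 − p₀)/p₁} = 0.621 / 0.567 ≈ 1.0952 → capped at 1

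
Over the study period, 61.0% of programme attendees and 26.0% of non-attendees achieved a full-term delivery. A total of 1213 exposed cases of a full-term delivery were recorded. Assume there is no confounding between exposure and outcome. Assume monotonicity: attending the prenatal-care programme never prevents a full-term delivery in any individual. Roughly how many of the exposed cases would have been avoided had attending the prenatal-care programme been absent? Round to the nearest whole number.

p₁ = 0.61, p₀ = 0.26.
PN = (p₁ − p₀)/p₁ = (0.61 − 0.26) / 0.61 ≈ 0.57377.
Attributable cases ≈ PN × (exposed cases) = 0.57377 × 1213 ≈ 695.98.

about 696 cases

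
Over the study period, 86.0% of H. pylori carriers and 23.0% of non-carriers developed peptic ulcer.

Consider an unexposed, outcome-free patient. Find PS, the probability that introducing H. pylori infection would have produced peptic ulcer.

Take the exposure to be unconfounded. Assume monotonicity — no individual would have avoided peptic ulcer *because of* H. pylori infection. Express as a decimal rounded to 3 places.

p₁ = 0.86, p₀ = 0.23.
Under exogeneity and monotonicity, PS = (p₁ − p₀) / (1 − p₀).
PS = (0.86 − 0.23) / (1 − 0.23) = 0.63 / 0.77 ≈ 0.8182

PS ≈ 0.818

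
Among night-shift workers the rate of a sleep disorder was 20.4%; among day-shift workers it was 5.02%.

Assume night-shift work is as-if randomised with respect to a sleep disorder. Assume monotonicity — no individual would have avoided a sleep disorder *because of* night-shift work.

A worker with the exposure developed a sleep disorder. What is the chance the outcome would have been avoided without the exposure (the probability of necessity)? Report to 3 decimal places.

PN ≈ 0.754

p₁ = 0.204, p₀ = 0.0502.
Under exogeneity and monotonicity, PN = (p₁ − p₀) / p₁.
PN = (0.204 − 0.0502) / 0.204 = 0.1538 / 0.204 ≈ 0.7539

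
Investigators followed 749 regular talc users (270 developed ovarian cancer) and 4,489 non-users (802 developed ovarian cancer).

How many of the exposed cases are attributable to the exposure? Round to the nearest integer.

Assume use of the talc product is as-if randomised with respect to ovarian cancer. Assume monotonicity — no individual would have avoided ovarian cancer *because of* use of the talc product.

p₁ = P(outcome | exposed) = 270/749 = 0.36048
p₀ = P(outcome | unexposed) = 802/4489 = 0.17866
PN = (p₁ − p₀)/p₁ = (0.36048 − 0.17866) / 0.36048 ≈ 0.50439.
Attributable cases ≈ PN × (exposed cases) = 0.50439 × 270 ≈ 136.18.

about 136 cases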